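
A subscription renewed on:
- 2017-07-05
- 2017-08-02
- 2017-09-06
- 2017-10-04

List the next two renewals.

2017-11-01, 2017-12-06

These are Wednesdays at 28- or 35-day spacing (28, 35, 28).
The pattern: 1st Wednesday of the month.
1st Wednesday of November 2017: 2017-11-01.
December 2017 — 1st Wednesday is 2017-12-06.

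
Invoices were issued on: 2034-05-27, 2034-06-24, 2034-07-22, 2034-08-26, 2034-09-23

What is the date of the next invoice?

Gaps: 28, 28, 35, 28 days — a mix of 28 and 35. Every date is a Saturday.
Each is the 4th Saturday of its month.
October 2034 — 4th Saturday is 2034-10-28.

2034-10-28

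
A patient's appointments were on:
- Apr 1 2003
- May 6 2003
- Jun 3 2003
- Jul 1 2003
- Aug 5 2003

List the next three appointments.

Sep 2 2003, Oct 7 2003, Nov 4 2003

Gaps: 35, 28, 28, 35 days — a mix of 28 and 35. Every date is a Tuesday.
Each is the 1st Tuesday of its month.
1st Tuesday of September 2003: Sep 2 2003.
1st Tuesday of October 2003: Oct 7 2003.
1st Tuesday of November 2003: Nov 4 2003.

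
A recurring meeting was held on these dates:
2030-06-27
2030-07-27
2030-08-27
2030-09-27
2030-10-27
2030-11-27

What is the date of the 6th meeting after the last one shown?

Gaps: 30, 31, 31, 30, 31 days — not constant. Every event is on the 27th of the month.
Pattern: the 27th of each month.
December 2030: 2030-12-27.
January 2031: 2031-01-27.
February 2031: 2031-02-27.
March 2031: 2031-03-27.
Next: April 2031 → 2031-04-27.
May 2031: 2031-05-27.

2031-05-27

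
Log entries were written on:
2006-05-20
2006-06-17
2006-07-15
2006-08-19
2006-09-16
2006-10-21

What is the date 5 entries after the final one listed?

These are Saturdays at 28- or 35-day spacing (28, 28, 35, 28, 35).
The pattern: 3rd Saturday of the month.
3rd Saturday of November 2006: 2006-11-18.
3rd Saturday of December 2006: 2006-12-16.
January 2007 — 3rd Saturday is 2007-01-20.
February 2007 — 3rd Saturday is 2007-02-17.
March 2007 — 3rd Saturday is 2007-03-17.

2007-03-17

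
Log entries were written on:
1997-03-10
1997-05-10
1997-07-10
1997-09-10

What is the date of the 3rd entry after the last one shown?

1998-03-10

Each date is the 10th; the gaps (61, 61, 62) track the month lengths.
The rule is the 10th of every 2 months.
November 1997: 1997-11-10.
January 1998: 1998-01-10.
Next: March 1998 → 1998-03-10.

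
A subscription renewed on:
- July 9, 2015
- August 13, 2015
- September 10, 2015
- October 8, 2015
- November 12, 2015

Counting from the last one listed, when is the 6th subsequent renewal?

May 12, 2016

All dates are Thursdays, 35, 28, 28, 35 days apart.
Specifically, the 2nd Thursday of each month.
2nd Thursday of December 2015: December 10, 2015.
January 2016 — 2nd Thursday is January 14, 2016.
2nd Thursday of February 2016: February 11, 2016.
2nd Thursday of March 2016: March 10, 2016.
2nd Thursday of April 2016: April 14, 2016.
May 2016 — 2nd Thursday is May 12, 2016.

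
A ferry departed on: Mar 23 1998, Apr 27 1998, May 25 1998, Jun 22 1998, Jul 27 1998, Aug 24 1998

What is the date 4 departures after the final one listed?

All dates are Mondays, 35, 28, 28, 35, 28 days apart.
Specifically, the 4th Monday of each month.
4th Monday of September 1998: Sep 28 1998.
4th Monday of October 1998: Oct 26 1998.
November 1998 — 4th Monday is Nov 23 1998.
December 1998 — 4th Monday is Dec 28 1998.

Dec 28 1998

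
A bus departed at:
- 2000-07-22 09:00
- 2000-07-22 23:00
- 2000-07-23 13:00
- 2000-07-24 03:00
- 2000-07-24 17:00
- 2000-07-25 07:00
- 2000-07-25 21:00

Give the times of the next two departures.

2000-07-26 11:00, 2000-07-27 01:00

Gaps: 14, 14, 14, 14, 14, 14 hours — each event is 14 hours after the previous one.
2000-07-25 21:00 + 14 h = 2000-07-26 11:00.
2000-07-26 11:00 + 14 h = 2000-07-27 01:00.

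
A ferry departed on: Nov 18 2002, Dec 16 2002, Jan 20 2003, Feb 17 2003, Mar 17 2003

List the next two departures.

These are Mondays at 28- or 35-day spacing (28, 35, 28, 28).
The pattern: 3rd Monday of the month.
April 2003 — 3rd Monday is Apr 21 2003.
3rd Monday of May 2003: May 19 2003.

Apr 21 2003, May 19 2003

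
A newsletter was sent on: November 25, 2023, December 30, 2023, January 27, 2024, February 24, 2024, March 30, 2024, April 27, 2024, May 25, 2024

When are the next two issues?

These are Saturdays with 35, 28, 28, 35, 28, 28-day gaps.
Each is the final Saturday of its month — December 30, 2023 is past the 28th, so '4th Saturday' doesn't fit.
June 2024 ends with Saturday June 29, 2024.
July 2024 ends with Saturday July 27, 2024.

June 29, 2024; July 27, 2024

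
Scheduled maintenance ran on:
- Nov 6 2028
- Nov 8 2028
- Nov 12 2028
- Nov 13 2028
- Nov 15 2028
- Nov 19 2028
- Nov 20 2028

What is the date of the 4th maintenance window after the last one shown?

The gap pattern 2, 4, 1, 2, 4, 1 repeats every 3 events.
These are the Mondays, Wednesdays and Sundays of each week.
Next Wednesday: Nov 22 2028.
The following Sunday is Nov 26 2028.
The following Monday is Nov 27 2028.
Next Wednesday: Nov 29 2028.

Nov 29 2028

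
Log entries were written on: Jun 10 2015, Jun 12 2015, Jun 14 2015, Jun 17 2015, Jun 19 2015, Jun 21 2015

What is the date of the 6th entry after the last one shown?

Jul 5 2015

Gaps: 2, 2, 3, 2, 2 days — not constant, but cyclic with period 3.
The events fall on every Wednesday, Friday and Sunday.
Next Wednesday: Jun 24 2015.
The following Friday is Jun 26 2015.
Next Sunday: Jun 28 2015.
The following Wednesday is Jul 1 2015.
Next Friday: Jul 3 2015.
The following Sunday is Jul 5 2015.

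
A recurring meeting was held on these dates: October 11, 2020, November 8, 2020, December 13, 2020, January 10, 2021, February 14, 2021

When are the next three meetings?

Gaps: 28, 35, 28, 35 days — a mix of 28 and 35. Every date is a Sunday.
Each is the 2nd Sunday of its month.
2nd Sunday of March 2021: March 14, 2021.
2nd Sunday of April 2021: April 11, 2021.
May 2021 — 2nd Sunday is May 9, 2021.

March 14, 2021; April 11, 2021; May 9, 2021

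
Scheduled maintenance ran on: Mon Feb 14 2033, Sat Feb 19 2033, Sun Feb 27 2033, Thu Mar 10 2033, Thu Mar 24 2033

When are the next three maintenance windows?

Gaps: 5, 8, 11, 14 days — each gap is 3 larger than the previous one.
Next gap: 17 days. Thu Mar 24 2033 + 17 days = Sun Apr 10 2033.
Next gap: 20 days. Sun Apr 10 2033 + 20 days = Sat Apr 30 2033.
Next gap: 23 days. Sat Apr 30 2033 + 23 days = Mon May 23 2033.

Sun Apr 10 2033, Sat Apr 30 2033, Mon May 23 2033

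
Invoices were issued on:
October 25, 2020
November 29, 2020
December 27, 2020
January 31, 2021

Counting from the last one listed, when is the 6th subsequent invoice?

Every date is a Sunday; gaps 35, 28, 35 days.
Each is the last Sunday of its month (at least one falls on the 29th or later, ruling out '4th Sunday').
Last Sunday of February 2021: February 28, 2021.
March 2021 ends with Sunday March 28, 2021.
Last Sunday of April 2021: April 25, 2021.
Last Sunday of May 2021: May 30, 2021.
June 2021 ends with Sunday June 27, 2021.
Last Sunday of July 2021: July 25, 2021.

July 25, 2021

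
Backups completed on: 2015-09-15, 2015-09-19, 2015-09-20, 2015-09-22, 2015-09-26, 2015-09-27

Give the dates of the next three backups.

2015-09-29, 2015-10-03, 2015-10-04

The gap pattern 4, 1, 2, 4, 1 repeats every 3 events.
These are the Tuesdays, Saturdays and Sundays of each week.
Next Tuesday: 2015-09-29.
Next Saturday: 2015-10-03.
Next Sunday: 2015-10-04.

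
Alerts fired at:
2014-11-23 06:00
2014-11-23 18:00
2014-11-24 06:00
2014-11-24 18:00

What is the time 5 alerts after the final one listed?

2014-11-27 06:00

Spacing: 12, 12, 12 h — constant 12 h.
2014-11-24 18:00 + 12 h = 2014-11-25 06:00.
2014-11-25 06:00 + 12 h = 2014-11-25 18:00.
2014-11-25 18:00 + 12 h = 2014-11-26 06:00.
2014-11-26 06:00 + 12 h = 2014-11-26 18:00.
2014-11-26 18:00 + 12 h = 2014-11-27 06:00.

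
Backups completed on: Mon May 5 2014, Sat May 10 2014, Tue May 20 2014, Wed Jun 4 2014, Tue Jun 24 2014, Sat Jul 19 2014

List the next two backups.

Mon Aug 18 2014, Mon Sep 22 2014

Gaps: 5, 10, 15, 20, 25 days — each gap is 5 larger than the previous one.
Next gap: 30 days. Sat Jul 19 2014 + 30 days = Mon Aug 18 2014.
Next gap: 35 days. Mon Aug 18 2014 + 35 days = Mon Sep 22 2014.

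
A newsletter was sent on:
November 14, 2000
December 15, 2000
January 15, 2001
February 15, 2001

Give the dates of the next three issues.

March 18, 2001; April 18, 2001; May 19, 2001

Gaps between consecutive events: 31, 31, 31 days — a constant 31-day interval.
February 15, 2001 + 31 days = March 18, 2001.
March 18, 2001 + 31 days = April 18, 2001.
April 18, 2001 + 31 days = May 19, 2001.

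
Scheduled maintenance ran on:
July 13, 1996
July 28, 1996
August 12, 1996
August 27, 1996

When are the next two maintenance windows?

September 11, 1996; September 26, 1996

Every event comes 15 days after the last (15, 15, 15).
August 27, 1996 + 15 days = September 11, 1996.
September 11, 1996 + 15 days = September 26, 1996.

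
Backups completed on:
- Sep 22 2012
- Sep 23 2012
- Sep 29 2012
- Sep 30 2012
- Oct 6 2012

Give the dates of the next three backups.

The gap pattern 1, 6, 1, 6 repeats every 2 events.
These are the Saturdays and Sundays of each week.
The following Sunday is Oct 7 2012.
Next Saturday: Oct 13 2012.
The following Sunday is Oct 14 2012.

Oct 7 2012, Oct 13 2012, Oct 14 2012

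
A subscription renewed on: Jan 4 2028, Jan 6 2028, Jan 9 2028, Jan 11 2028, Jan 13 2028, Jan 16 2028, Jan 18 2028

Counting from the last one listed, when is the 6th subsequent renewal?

Feb 1 2028

Gaps: 2, 3, 2, 2, 3, 2 days — not constant, but cyclic with period 3.
The events fall on every Tuesday, Thursday and Sunday.
The following Thursday is Jan 20 2028.
The following Sunday is Jan 23 2028.
The following Tuesday is Jan 25 2028.
The following Thursday is Jan 27 2028.
Next Sunday: Jan 30 2028.
Next Tuesday: Feb 1 2028.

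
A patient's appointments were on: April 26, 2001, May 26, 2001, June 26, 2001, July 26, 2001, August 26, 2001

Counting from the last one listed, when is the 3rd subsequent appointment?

November 26, 2001

Each date is the 26th; the gaps (30, 31, 30, 31) track the month lengths.
The rule is the 26th of each month.
Next: September 2001 → September 26, 2001.
October 2001: October 26, 2001.
Next: November 2001 → November 26, 2001.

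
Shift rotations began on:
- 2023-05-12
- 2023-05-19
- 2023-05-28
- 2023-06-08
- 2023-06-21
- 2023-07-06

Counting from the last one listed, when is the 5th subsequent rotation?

The spacing grows by 2 each time: 7, 9, 11, 13, 15 days.
Next gap: 17 days. 2023-07-06 + 17 days = 2023-07-23.
Next gap: 19 days. 2023-07-23 + 19 days = 2023-08-11.
Next gap: 21 days. 2023-08-11 + 21 days = 2023-09-01.
Next gap: 23 days. 2023-09-01 + 23 days = 2023-09-24.
Next gap: 25 days. 2023-09-24 + 25 days = 2023-10-19.

2023-10-19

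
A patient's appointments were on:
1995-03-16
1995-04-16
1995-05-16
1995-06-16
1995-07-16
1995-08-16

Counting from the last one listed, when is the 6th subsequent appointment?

Gaps: 31, 30, 31, 30, 31 days — not constant. Every event is on the 16th of the month.
Pattern: the 16th of each month.
September 1995: 1995-09-16.
Next: October 1995 → 1995-10-16.
Next: November 1995 → 1995-11-16.
Next: December 1995 → 1995-12-16.
Next: January 1996 → 1996-01-16.
Next: February 1996 → 1996-02-16.

1996-02-16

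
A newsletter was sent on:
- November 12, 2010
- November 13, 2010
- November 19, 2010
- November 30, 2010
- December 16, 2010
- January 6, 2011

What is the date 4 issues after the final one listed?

May 20, 2011

Gaps: 1, 6, 11, 16, 21 days — each gap is 5 larger than the previous one.
Next gap: 26 days. January 6, 2011 + 26 days = February 1, 2011.
Next gap: 31 days. February 1, 2011 + 31 days = March 4, 2011.
Next gap: 36 days. March 4, 2011 + 36 days = April 9, 2011.
Next gap: 41 days. April 9, 2011 + 41 days = May 20, 2011.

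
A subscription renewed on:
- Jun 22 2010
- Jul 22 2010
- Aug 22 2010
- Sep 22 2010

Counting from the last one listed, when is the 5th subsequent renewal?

Gaps: 30, 31, 31 days — not constant. Every event is on the 22nd of the month.
Pattern: the 22nd of each month.
October 2010: Oct 22 2010.
November 2010: Nov 22 2010.
December 2010: Dec 22 2010.
Next: January 2011 → Jan 22 2011.
February 2011: Feb 22 2011.

Feb 22 2011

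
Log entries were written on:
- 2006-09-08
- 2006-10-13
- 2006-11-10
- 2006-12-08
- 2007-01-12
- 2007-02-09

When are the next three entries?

2007-03-09, 2007-04-13, 2007-05-11

These are Fridays at 28- or 35-day spacing (35, 28, 28, 35, 28).
The pattern: 2nd Friday of the month.
March 2007 — 2nd Friday is 2007-03-09.
2nd Friday of April 2007: 2007-04-13.
May 2007 — 2nd Friday is 2007-05-11.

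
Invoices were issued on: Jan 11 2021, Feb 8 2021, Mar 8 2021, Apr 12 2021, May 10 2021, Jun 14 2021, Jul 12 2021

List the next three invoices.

These are Mondays at 28- or 35-day spacing (28, 28, 35, 28, 35, 28).
The pattern: 2nd Monday of the month.
August 2021 — 2nd Monday is Aug 9 2021.
2nd Monday of September 2021: Sep 13 2021.
October 2021 — 2nd Monday is Oct 11 2021.

Aug 9 2021, Sep 13 2021, Oct 11 2021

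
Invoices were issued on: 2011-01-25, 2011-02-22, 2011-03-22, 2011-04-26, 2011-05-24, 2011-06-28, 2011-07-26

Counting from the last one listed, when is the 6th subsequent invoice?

2012-01-24

These are Tuesdays at 28- or 35-day spacing (28, 28, 35, 28, 35, 28).
The pattern: 4th Tuesday of the month.
August 2011 — 4th Tuesday is 2011-08-23.
4th Tuesday of September 2011: 2011-09-27.
October 2011 — 4th Tuesday is 2011-10-25.
4th Tuesday of November 2011: 2011-11-22.
4th Tuesday of December 2011: 2011-12-27.
4th Tuesday of January 2012: 2012-01-24.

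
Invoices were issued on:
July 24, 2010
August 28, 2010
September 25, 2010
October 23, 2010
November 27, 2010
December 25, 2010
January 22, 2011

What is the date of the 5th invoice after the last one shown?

Gaps: 35, 28, 28, 35, 28, 28 days — a mix of 28 and 35. Every date is a Saturday.
Each is the 4th Saturday of its month.
4th Saturday of February 2011: February 26, 2011.
March 2011 — 4th Saturday is March 26, 2011.
April 2011 — 4th Saturday is April 23, 2011.
4th Saturday of May 2011: May 28, 2011.
4th Saturday of June 2011: June 25, 2011.

June 25, 2011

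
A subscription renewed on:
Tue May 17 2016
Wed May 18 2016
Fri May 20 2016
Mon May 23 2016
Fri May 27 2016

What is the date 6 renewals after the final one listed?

Gaps: 1, 2, 3, 4 days — each gap is 1 larger than the previous one.
Next gap: 5 days. Fri May 27 2016 + 5 days = Wed Jun 1 2016.
Next gap: 6 days. Wed Jun 1 2016 + 6 days = Tue Jun 7 2016.
Next gap: 7 days. Tue Jun 7 2016 + 7 days = Tue Jun 14 2016.
Next gap: 8 days. Tue Jun 14 2016 + 8 days = Wed Jun 22 2016.
Next gap: 9 days. Wed Jun 22 2016 + 9 days = Fri Jul 1 2016.
Next gap: 10 days. Fri Jul 1 2016 + 10 days = Mon Jul 11 2016.

Mon Jul 11 2016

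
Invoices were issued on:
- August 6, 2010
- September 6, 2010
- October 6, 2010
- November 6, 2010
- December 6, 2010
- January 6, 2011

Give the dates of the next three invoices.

February 6, 2011; March 6, 2011; April 6, 2011

Gaps: 31, 30, 31, 30, 31 days — not constant. Every event is on the 6th of the month.
Pattern: the 6th of each month.
February 2011: February 6, 2011.
Next: March 2011 → March 6, 2011.
April 2011: April 6, 2011.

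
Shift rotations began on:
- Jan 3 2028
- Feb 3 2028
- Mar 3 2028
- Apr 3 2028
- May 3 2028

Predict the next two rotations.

Jun 3 2028, Jul 3 2028

Each date is the 3rd; the gaps (31, 29, 31, 30) track the month lengths.
The rule is the 3rd of each month.
Next: June 2028 → Jun 3 2028.
July 2028: Jul 3 2028.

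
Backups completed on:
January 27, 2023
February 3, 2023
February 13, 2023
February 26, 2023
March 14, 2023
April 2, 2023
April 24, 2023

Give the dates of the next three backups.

May 19, 2023; June 16, 2023; July 17, 2023

The spacing grows by 3 each time: 7, 10, 13, 16, 19, 22 days.
Next gap: 25 days. April 24, 2023 + 25 days = May 19, 2023.
Next gap: 28 days. May 19, 2023 + 28 days = June 16, 2023.
Next gap: 31 days. June 16, 2023 + 31 days = July 17, 2023.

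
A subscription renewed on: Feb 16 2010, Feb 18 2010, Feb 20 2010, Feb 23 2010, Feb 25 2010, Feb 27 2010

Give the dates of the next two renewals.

Mar 2 2010, Mar 4 2010

Gaps: 2, 2, 3, 2, 2 days — not constant, but cyclic with period 3.
The events fall on every Tuesday, Thursday and Saturday.
Next Tuesday: Mar 2 2010.
Next Thursday: Mar 4 2010.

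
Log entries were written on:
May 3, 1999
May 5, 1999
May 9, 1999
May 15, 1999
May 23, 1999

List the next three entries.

Intervals are 2, 4, 6, 8 days — an arithmetic progression with common difference 2.
Next gap: 10 days. May 23, 1999 + 10 days = June 2, 1999.
Next gap: 12 days. June 2, 1999 + 12 days = June 14, 1999.
Next gap: 14 days. June 14, 1999 + 14 days = June 28, 1999.

June 2, 1999; June 14, 1999; June 28, 1999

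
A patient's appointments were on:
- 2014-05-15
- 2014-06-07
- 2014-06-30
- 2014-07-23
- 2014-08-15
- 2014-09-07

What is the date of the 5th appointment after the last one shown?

2014-12-31

Every event comes 23 days after the last (23, 23, 23, 23, 23).
2014-09-07 + 23 days = 2014-09-30.
2014-09-30 + 23 days = 2014-10-23.
2014-10-23 + 23 days = 2014-11-15.
2014-11-15 + 23 days = 2014-12-08.
2014-12-08 + 23 days = 2014-12-31.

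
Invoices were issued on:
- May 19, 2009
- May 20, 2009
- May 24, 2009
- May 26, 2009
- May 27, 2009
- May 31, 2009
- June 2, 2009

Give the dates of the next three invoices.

The gap pattern 1, 4, 2, 1, 4, 2 repeats every 3 events.
These are the Tuesdays, Wednesdays and Sundays of each week.
The following Wednesday is June 3, 2009.
The following Sunday is June 7, 2009.
Next Tuesday: June 9, 2009.

June 3, 2009; June 7, 2009; June 9, 2009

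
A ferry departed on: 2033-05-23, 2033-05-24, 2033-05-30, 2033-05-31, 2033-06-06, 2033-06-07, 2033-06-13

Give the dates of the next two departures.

2033-06-14, 2033-06-20

Every event lands on a Monday or Tuesday (gaps cycle 1, 6, 1, 6, 1, 6).
So the schedule is: every Monday and Tuesday.
Next Tuesday: 2033-06-14.
The following Monday is 2033-06-20.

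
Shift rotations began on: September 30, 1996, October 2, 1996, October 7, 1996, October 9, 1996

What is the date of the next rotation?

October 14, 1996

Every event lands on a Monday or Wednesday (gaps cycle 2, 5, 2).
So the schedule is: every Monday and Wednesday.
The following Monday is October 14, 1996.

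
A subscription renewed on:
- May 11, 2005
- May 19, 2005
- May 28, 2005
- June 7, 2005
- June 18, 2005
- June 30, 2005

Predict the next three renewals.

July 13, 2005; July 27, 2005; August 11, 2005

Gaps: 8, 9, 10, 11, 12 days — each gap is 1 larger than the previous one.
Next gap: 13 days. June 30, 2005 + 13 days = July 13, 2005.
Next gap: 14 days. July 13, 2005 + 14 days = July 27, 2005.
Next gap: 15 days. July 27, 2005 + 15 days = August 11, 2005.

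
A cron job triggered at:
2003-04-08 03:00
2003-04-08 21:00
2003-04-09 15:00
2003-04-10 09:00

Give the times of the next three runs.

2003-04-11 03:00, 2003-04-11 21:00, 2003-04-12 15:00

Spacing: 18, 18, 18 h — constant 18 h.
2003-04-10 09:00 + 18 h = 2003-04-11 03:00.
2003-04-11 03:00 + 18 h = 2003-04-11 21:00.
2003-04-11 21:00 + 18 h = 2003-04-12 15:00.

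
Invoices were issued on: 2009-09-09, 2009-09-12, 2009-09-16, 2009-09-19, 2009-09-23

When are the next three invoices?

2009-09-26, 2009-09-30, 2009-10-03

The gap pattern 3, 4, 3, 4 repeats every 2 events.
These are the Wednesdays and Saturdays of each week.
The following Saturday is 2009-09-26.
Next Wednesday: 2009-09-30.
Next Saturday: 2009-10-03.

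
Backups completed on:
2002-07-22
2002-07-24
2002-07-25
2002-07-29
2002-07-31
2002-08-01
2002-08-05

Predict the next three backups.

Gaps: 2, 1, 4, 2, 1, 4 days — not constant, but cyclic with period 3.
The events fall on every Monday, Wednesday and Thursday.
Next Wednesday: 2002-08-07.
The following Thursday is 2002-08-08.
Next Monday: 2002-08-12.

2002-08-07, 2002-08-08, 2002-08-12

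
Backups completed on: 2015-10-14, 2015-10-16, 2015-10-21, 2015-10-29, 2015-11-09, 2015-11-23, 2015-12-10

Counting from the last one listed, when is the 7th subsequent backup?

Gaps: 2, 5, 8, 11, 14, 17 days — each gap is 3 larger than the previous one.
Next gap: 20 days. 2015-12-10 + 20 days = 2015-12-30.
Next gap: 23 days. 2015-12-30 + 23 days = 2016-01-22.
Next gap: 26 days. 2016-01-22 + 26 days = 2016-02-17.
Next gap: 29 days. 2016-02-17 + 29 days = 2016-03-17.
Next gap: 32 days. 2016-03-17 + 32 days = 2016-04-18.
Next gap: 35 days. 2016-04-18 + 35 days = 2016-05-23.
Next gap: 38 days. 2016-05-23 + 38 days = 2016-06-30.

2016-06-30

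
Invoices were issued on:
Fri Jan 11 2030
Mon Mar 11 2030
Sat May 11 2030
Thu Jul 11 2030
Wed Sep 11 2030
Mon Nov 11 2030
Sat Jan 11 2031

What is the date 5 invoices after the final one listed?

Each date is the 11th; the gaps (59, 61, 61, 62, 61, 61) track the month lengths.
The rule is the 11th of every 2 months.
March 2031: Tue Mar 11 2031.
Next: May 2031 → Sun May 11 2031.
July 2031: Fri Jul 11 2031.
September 2031: Thu Sep 11 2031.
Next: November 2031 → Tue Nov 11 2031.

Tue Nov 11 2031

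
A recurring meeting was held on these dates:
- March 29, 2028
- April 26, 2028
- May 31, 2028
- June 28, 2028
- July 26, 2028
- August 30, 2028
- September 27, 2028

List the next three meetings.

October 25, 2028; November 29, 2028; December 27, 2028

Every date is a Wednesday; gaps 28, 35, 28, 28, 35, 28 days.
Each is the last Wednesday of its month (at least one falls on the 29th or later, ruling out '4th Wednesday').
Last Wednesday of October 2028: October 25, 2028.
Last Wednesday of November 2028: November 29, 2028.
December 2028 ends with Wednesday December 27, 2028.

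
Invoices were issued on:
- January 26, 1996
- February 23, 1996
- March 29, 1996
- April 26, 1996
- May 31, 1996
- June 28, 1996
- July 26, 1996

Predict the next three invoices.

August 30, 1996; September 27, 1996; October 25, 1996

Every date is a Friday; gaps 28, 35, 28, 35, 28, 28 days.
Each is the last Friday of its month (at least one falls on the 29th or later, ruling out '4th Friday').
August 1996 ends with Friday August 30, 1996.
September 1996 ends with Friday September 27, 1996.
October 1996 ends with Friday October 25, 1996.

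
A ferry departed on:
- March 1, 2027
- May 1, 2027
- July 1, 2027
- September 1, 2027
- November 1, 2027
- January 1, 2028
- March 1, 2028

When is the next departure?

May 1, 2028

The day-of-month is always 1 (61, 61, 62, 61, 61, 60 days between events).
So this recurs on the 1st of every 2 months.
Next: May 2028 → May 1, 2028.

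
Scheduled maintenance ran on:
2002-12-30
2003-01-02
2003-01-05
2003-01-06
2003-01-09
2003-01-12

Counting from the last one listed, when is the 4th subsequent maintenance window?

2003-01-20

Gaps: 3, 3, 1, 3, 3 days — not constant, but cyclic with period 3.
The events fall on every Monday, Thursday and Sunday.
Next Monday: 2003-01-13.
The following Thursday is 2003-01-16.
Next Sunday: 2003-01-19.
Next Monday: 2003-01-20.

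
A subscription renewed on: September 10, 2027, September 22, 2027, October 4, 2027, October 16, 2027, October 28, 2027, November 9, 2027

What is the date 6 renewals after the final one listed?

January 20, 2028

Every event comes 12 days after the last (12, 12, 12, 12, 12).
November 9, 2027 + 12 days = November 21, 2027.
November 21, 2027 + 12 days = December 3, 2027.
December 3, 2027 + 12 days = December 15, 2027.
December 15, 2027 + 12 days = December 27, 2027.
December 27, 2027 + 12 days = January 8, 2028.
January 8, 2028 + 12 days = January 20, 2028.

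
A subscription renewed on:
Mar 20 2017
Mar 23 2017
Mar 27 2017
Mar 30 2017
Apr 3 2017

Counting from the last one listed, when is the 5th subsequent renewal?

Gaps: 3, 4, 3, 4 days — not constant, but cyclic with period 2.
The events fall on every Monday and Thursday.
The following Thursday is Apr 6 2017.
Next Monday: Apr 10 2017.
The following Thursday is Apr 13 2017.
Next Monday: Apr 17 2017.
The following Thursday is Apr 20 2017.

Apr 20 2017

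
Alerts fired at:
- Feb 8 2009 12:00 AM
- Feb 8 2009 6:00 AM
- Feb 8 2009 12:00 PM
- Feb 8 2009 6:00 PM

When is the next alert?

Spacing: 6, 6, 6 h — constant 6 h.
Feb 8 2009 6:00 PM + 6 h = Feb 9 2009 12:00 AM.

Feb 9 2009 12:00 AM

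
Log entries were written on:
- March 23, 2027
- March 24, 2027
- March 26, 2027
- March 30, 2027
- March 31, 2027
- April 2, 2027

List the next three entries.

April 6, 2027; April 7, 2027; April 9, 2027

Every event lands on a Tuesday or Wednesday or Friday (gaps cycle 1, 2, 4, 1, 2).
So the schedule is: every Tuesday, Wednesday and Friday.
Next Tuesday: April 6, 2027.
The following Wednesday is April 7, 2027.
The following Friday is April 9, 2027.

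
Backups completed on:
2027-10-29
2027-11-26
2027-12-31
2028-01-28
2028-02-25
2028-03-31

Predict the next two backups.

All Fridays; the gaps (28, 35, 28, 28, 35) vary with month length.
This is the last Friday of each month.
April 2028 ends with Friday 2028-04-28.
May 2028 ends with Friday 2028-05-26.

2028-04-28, 2028-05-26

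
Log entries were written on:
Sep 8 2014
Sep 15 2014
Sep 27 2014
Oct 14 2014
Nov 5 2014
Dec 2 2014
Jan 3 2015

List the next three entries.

The spacing grows by 5 each time: 7, 12, 17, 22, 27, 32 days.
Next gap: 37 days. Jan 3 2015 + 37 days = Feb 9 2015.
Next gap: 42 days. Feb 9 2015 + 42 days = Mar 23 2015.
Next gap: 47 days. Mar 23 2015 + 47 days = May 9 2015.

Feb 9 2015, Mar 23 2015, May 9 2015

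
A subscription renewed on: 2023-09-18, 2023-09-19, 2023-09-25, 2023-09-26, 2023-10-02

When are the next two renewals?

2023-10-03, 2023-10-09

Every event lands on a Monday or Tuesday (gaps cycle 1, 6, 1, 6).
So the schedule is: every Monday and Tuesday.
The following Tuesday is 2023-10-03.
Next Monday: 2023-10-09.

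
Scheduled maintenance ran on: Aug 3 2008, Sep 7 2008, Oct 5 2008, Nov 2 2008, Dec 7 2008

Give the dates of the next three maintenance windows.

Jan 4 2009, Feb 1 2009, Mar 1 2009

All dates are Sundays, 35, 28, 28, 35 days apart.
Specifically, the 1st Sunday of each month.
January 2009 — 1st Sunday is Jan 4 2009.
February 2009 — 1st Sunday is Feb 1 2009.
1st Sunday of March 2009: Mar 1 2009.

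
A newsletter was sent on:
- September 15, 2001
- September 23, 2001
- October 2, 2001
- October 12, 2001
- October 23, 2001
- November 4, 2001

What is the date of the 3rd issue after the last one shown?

December 16, 2001

The spacing grows by 1 each time: 8, 9, 10, 11, 12 days.
Next gap: 13 days. November 4, 2001 + 13 days = November 17, 2001.
Next gap: 14 days. November 17, 2001 + 14 days = December 1, 2001.
Next gap: 15 days. December 1, 2001 + 15 days = December 16, 2001.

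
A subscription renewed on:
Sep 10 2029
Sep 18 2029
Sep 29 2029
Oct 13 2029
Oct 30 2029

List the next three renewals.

Nov 19 2029, Dec 12 2029, Jan 7 2030

Gaps: 8, 11, 14, 17 days — each gap is 3 larger than the previous one.
Next gap: 20 days. Oct 30 2029 + 20 days = Nov 19 2029.
Next gap: 23 days. Nov 19 2029 + 23 days = Dec 12 2029.
Next gap: 26 days. Dec 12 2029 + 26 days = Jan 7 2030.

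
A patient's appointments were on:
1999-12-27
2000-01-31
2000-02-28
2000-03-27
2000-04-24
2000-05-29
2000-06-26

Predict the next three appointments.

2000-07-31, 2000-08-28, 2000-09-25

These are Mondays with 35, 28, 28, 28, 35, 28-day gaps.
Each is the final Monday of its month — 2000-01-31 is past the 28th, so '4th Monday' doesn't fit.
July 2000 ends with Monday 2000-07-31.
Last Monday of August 2000: 2000-08-28.
September 2000 ends with Monday 2000-09-25.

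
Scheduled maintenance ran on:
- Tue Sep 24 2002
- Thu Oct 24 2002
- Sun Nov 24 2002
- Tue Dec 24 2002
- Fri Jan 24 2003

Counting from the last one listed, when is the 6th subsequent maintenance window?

The day-of-month is always 24 (30, 31, 30, 31 days between events).
So this recurs on the 24th of each month.
Next: February 2003 → Mon Feb 24 2003.
March 2003: Mon Mar 24 2003.
April 2003: Thu Apr 24 2003.
May 2003: Sat May 24 2003.
Next: June 2003 → Tue Jun 24 2003.
July 2003: Thu Jul 24 2003.

Thu Jul 24 2003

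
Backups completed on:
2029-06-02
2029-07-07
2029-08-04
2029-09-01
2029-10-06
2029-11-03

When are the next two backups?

Gaps: 35, 28, 28, 35, 28 days — a mix of 28 and 35. Every date is a Saturday.
Each is the 1st Saturday of its month.
1st Saturday of December 2029: 2029-12-01.
January 2030 — 1st Saturday is 2030-01-05.

2029-12-01, 2030-01-05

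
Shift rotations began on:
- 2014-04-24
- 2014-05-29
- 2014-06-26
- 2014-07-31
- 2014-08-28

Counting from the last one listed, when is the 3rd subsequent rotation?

All Thursdays; the gaps (35, 28, 35, 28) vary with month length.
This is the last Thursday of each month.
Last Thursday of September 2014: 2014-09-25.
Last Thursday of October 2014: 2014-10-30.
Last Thursday of November 2014: 2014-11-27.

2014-11-27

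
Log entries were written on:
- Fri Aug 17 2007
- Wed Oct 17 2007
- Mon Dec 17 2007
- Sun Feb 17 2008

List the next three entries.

The day-of-month is always 17 (61, 61, 62 days between events).
So this recurs on the 17th of every 2 months.
Next: April 2008 → Thu Apr 17 2008.
June 2008: Tue Jun 17 2008.
August 2008: Sun Aug 17 2008.

Thu Apr 17 2008, Tue Jun 17 2008, Sun Aug 17 2008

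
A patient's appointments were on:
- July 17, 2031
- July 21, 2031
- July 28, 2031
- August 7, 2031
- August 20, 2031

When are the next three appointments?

Gaps: 4, 7, 10, 13 days — each gap is 3 larger than the previous one.
Next gap: 16 days. August 20, 2031 + 16 days = September 5, 2031.
Next gap: 19 days. September 5, 2031 + 19 days = September 24, 2031.
Next gap: 22 days. September 24, 2031 + 22 days = October 16, 2031.

September 5, 2031; September 24, 2031; October 16, 2031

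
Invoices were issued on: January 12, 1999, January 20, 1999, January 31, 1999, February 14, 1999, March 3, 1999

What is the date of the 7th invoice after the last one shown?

September 22, 1999

The spacing grows by 3 each time: 8, 11, 14, 17 days.
Next gap: 20 days. March 3, 1999 + 20 days = March 23, 1999.
Next gap: 23 days. March 23, 1999 + 23 days = April 15, 1999.
Next gap: 26 days. April 15, 1999 + 26 days = May 11, 1999.
Next gap: 29 days. May 11, 1999 + 29 days = June 9, 1999.
Next gap: 32 days. June 9, 1999 + 32 days = July 11, 1999.
Next gap: 35 days. July 11, 1999 + 35 days = August 15, 1999.
Next gap: 38 days. August 15, 1999 + 38 days = September 22, 1999.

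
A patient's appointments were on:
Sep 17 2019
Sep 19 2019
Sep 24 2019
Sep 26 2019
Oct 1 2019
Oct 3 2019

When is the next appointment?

The gap pattern 2, 5, 2, 5, 2 repeats every 2 events.
These are the Tuesdays and Thursdays of each week.
Next Tuesday: Oct 8 2019.

Oct 8 2019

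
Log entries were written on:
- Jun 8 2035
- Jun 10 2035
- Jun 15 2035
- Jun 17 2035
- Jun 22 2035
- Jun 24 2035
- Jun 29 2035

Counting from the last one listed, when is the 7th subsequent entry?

Jul 22 2035

Every event lands on a Friday or Sunday (gaps cycle 2, 5, 2, 5, 2, 5).
So the schedule is: every Friday and Sunday.
The following Sunday is Jul 1 2035.
The following Friday is Jul 6 2035.
Next Sunday: Jul 8 2035.
Next Friday: Jul 13 2035.
The following Sunday is Jul 15 2035.
The following Friday is Jul 20 2035.
The following Sunday is Jul 22 2035.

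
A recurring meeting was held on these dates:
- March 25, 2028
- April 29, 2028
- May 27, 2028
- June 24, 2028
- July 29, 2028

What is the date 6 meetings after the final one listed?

January 27, 2029

These are Saturdays with 35, 28, 28, 35-day gaps.
Each is the final Saturday of its month — April 29, 2028 is past the 28th, so '4th Saturday' doesn't fit.
August 2028 ends with Saturday August 26, 2028.
September 2028 ends with Saturday September 30, 2028.
October 2028 ends with Saturday October 28, 2028.
November 2028 ends with Saturday November 25, 2028.
December 2028 ends with Saturday December 30, 2028.
January 2029 ends with Saturday January 27, 2029.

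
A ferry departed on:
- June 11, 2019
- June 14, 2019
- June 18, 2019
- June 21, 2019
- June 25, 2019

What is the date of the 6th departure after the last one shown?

July 16, 2019

Gaps: 3, 4, 3, 4 days — not constant, but cyclic with period 2.
The events fall on every Tuesday and Friday.
Next Friday: June 28, 2019.
Next Tuesday: July 2, 2019.
The following Friday is July 5, 2019.
The following Tuesday is July 9, 2019.
Next Friday: July 12, 2019.
The following Tuesday is July 16, 2019.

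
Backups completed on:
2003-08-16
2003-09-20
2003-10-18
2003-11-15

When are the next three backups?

2003-12-20, 2004-01-17, 2004-02-21

All dates are Saturdays, 35, 28, 28 days apart.
Specifically, the 3rd Saturday of each month.
3rd Saturday of December 2003: 2003-12-20.
3rd Saturday of January 2004: 2004-01-17.
February 2004 — 3rd Saturday is 2004-02-21.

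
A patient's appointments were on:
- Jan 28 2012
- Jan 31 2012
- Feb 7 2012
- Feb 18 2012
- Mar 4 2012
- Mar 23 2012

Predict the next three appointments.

Apr 15 2012, May 12 2012, Jun 12 2012

Gaps: 3, 7, 11, 15, 19 days — each gap is 4 larger than the previous one.
Next gap: 23 days. Mar 23 2012 + 23 days = Apr 15 2012.
Next gap: 27 days. Apr 15 2012 + 27 days = May 12 2012.
Next gap: 31 days. May 12 2012 + 31 days = Jun 12 2012.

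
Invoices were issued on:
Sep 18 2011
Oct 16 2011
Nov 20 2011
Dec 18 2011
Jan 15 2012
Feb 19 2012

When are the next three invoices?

Mar 18 2012, Apr 15 2012, May 20 2012

These are Sundays at 28- or 35-day spacing (28, 35, 28, 28, 35).
The pattern: 3rd Sunday of the month.
3rd Sunday of March 2012: Mar 18 2012.
April 2012 — 3rd Sunday is Apr 15 2012.
3rd Sunday of May 2012: May 20 2012.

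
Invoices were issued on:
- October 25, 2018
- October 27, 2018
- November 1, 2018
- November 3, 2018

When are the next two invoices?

November 8, 2018; November 10, 2018

Every event lands on a Thursday or Saturday (gaps cycle 2, 5, 2).
So the schedule is: every Thursday and Saturday.
The following Thursday is November 8, 2018.
Next Saturday: November 10, 2018.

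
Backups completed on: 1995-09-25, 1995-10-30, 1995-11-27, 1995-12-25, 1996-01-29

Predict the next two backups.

1996-02-26, 1996-03-25

All Mondays; the gaps (35, 28, 28, 35) vary with month length.
This is the last Monday of each month.
February 1996 ends with Monday 1996-02-26.
March 1996 ends with Monday 1996-03-25.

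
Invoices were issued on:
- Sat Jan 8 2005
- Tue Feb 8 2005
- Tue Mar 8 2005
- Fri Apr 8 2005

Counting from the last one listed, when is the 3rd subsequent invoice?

Fri Jul 8 2005

Gaps: 31, 28, 31 days — not constant. Every event is on the 8th of the month.
Pattern: the 8th of each month.
Next: May 2005 → Sun May 8 2005.
Next: June 2005 → Wed Jun 8 2005.
July 2005: Fri Jul 8 2005.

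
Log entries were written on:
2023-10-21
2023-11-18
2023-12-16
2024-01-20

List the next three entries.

2024-02-17, 2024-03-16, 2024-04-20

All dates are Saturdays, 28, 28, 35 days apart.
Specifically, the 3rd Saturday of each month.
February 2024 — 3rd Saturday is 2024-02-17.
March 2024 — 3rd Saturday is 2024-03-16.
April 2024 — 3rd Saturday is 2024-04-20.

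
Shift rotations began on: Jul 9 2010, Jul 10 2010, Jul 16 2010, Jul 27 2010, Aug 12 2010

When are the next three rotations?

The spacing grows by 5 each time: 1, 6, 11, 16 days.
Next gap: 21 days. Aug 12 2010 + 21 days = Sep 2 2010.
Next gap: 26 days. Sep 2 2010 + 26 days = Sep 28 2010.
Next gap: 31 days. Sep 28 2010 + 31 days = Oct 29 2010.

Sep 2 2010, Sep 28 2010, Oct 29 2010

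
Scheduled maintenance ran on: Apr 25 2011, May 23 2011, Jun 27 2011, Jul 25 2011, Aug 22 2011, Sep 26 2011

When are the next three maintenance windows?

Gaps: 28, 35, 28, 28, 35 days — a mix of 28 and 35. Every date is a Monday.
Each is the 4th Monday of its month.
October 2011 — 4th Monday is Oct 24 2011.
November 2011 — 4th Monday is Nov 28 2011.
December 2011 — 4th Monday is Dec 26 2011.

Oct 24 2011, Nov 28 2011, Dec 26 2011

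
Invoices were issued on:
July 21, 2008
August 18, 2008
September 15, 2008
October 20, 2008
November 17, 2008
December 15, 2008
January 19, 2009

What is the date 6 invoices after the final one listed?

These are Mondays at 28- or 35-day spacing (28, 28, 35, 28, 28, 35).
The pattern: 3rd Monday of the month.
3rd Monday of February 2009: February 16, 2009.
March 2009 — 3rd Monday is March 16, 2009.
3rd Monday of April 2009: April 20, 2009.
May 2009 — 3rd Monday is May 18, 2009.
June 2009 — 3rd Monday is June 15, 2009.
3rd Monday of July 2009: July 20, 2009.

July 20, 2009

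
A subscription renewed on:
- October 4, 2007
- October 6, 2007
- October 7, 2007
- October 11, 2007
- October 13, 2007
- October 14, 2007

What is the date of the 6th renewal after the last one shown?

October 28, 2007

The gap pattern 2, 1, 4, 2, 1 repeats every 3 events.
These are the Thursdays, Saturdays and Sundays of each week.
The following Thursday is October 18, 2007.
Next Saturday: October 20, 2007.
Next Sunday: October 21, 2007.
The following Thursday is October 25, 2007.
Next Saturday: October 27, 2007.
The following Sunday is October 28, 2007.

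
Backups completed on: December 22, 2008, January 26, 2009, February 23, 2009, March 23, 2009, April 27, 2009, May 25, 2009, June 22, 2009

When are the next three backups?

All dates are Mondays, 35, 28, 28, 35, 28, 28 days apart.
Specifically, the 4th Monday of each month.
July 2009 — 4th Monday is July 27, 2009.
4th Monday of August 2009: August 24, 2009.
4th Monday of September 2009: September 28, 2009.

July 27, 2009; August 24, 2009; September 28, 2009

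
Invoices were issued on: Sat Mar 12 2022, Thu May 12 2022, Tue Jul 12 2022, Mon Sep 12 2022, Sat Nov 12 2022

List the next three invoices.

Each date is the 12th; the gaps (61, 61, 62, 61) track the month lengths.
The rule is the 12th of every 2 months.
Next: January 2023 → Thu Jan 12 2023.
Next: March 2023 → Sun Mar 12 2023.
Next: May 2023 → Fri May 12 2023.

Thu Jan 12 2023, Sun Mar 12 2023, Fri May 12 2023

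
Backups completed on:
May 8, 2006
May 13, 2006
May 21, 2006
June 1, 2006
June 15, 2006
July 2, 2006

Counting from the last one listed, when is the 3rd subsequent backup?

Intervals are 5, 8, 11, 14, 17 days — an arithmetic progression with common difference 3.
Next gap: 20 days. July 2, 2006 + 20 days = July 22, 2006.
Next gap: 23 days. July 22, 2006 + 23 days = August 14, 2006.
Next gap: 26 days. August 14, 2006 + 26 days = September 9, 2006.

September 9, 2006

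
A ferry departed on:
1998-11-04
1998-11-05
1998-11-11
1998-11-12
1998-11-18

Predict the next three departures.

Every event lands on a Wednesday or Thursday (gaps cycle 1, 6, 1, 6).
So the schedule is: every Wednesday and Thursday.
Next Thursday: 1998-11-19.
Next Wednesday: 1998-11-25.
Next Thursday: 1998-11-26.

1998-11-19, 1998-11-25, 1998-11-26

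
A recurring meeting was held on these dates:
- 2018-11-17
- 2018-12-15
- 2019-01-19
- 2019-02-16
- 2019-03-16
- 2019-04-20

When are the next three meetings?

2019-05-18, 2019-06-15, 2019-07-20

These are Saturdays at 28- or 35-day spacing (28, 35, 28, 28, 35).
The pattern: 3rd Saturday of the month.
3rd Saturday of May 2019: 2019-05-18.
3rd Saturday of June 2019: 2019-06-15.
3rd Saturday of July 2019: 2019-07-20.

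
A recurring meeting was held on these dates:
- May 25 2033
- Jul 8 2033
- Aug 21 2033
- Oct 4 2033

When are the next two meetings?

Nov 17 2033, Dec 31 2033

Gaps between consecutive events: 44, 44, 44 days — a constant 44-day interval.
Oct 4 2033 + 44 days = Nov 17 2033.
Nov 17 2033 + 44 days = Dec 31 2033.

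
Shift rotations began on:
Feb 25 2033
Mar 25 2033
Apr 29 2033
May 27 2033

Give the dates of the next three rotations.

Jun 24 2033, Jul 29 2033, Aug 26 2033

These are Fridays with 28, 35, 28-day gaps.
Each is the final Friday of its month — Apr 29 2033 is past the 28th, so '4th Friday' doesn't fit.
Last Friday of June 2033: Jun 24 2033.
Last Friday of July 2033: Jul 29 2033.
August 2033 ends with Friday Aug 26 2033.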